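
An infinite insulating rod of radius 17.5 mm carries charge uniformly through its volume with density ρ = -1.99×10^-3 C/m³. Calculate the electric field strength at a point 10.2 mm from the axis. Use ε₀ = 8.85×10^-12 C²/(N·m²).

|E| = 1.15×10^6 V/m

Coaxial Gaussian cylinder, radius r = 10.2 mm, length L (r < R).
Charge inside radius r per length L is ρ·πr²·L, so λ_enc = ρπr² = -6.504e-7 C/m.
Gauss's law: E·2πrL = λ_enc L/ε₀.
E = |λ_enc|/(2πε₀r) = (6.504×10^-7)/(2π·8.85×10^-12·0.0102) = 1.15×10^6 N/C.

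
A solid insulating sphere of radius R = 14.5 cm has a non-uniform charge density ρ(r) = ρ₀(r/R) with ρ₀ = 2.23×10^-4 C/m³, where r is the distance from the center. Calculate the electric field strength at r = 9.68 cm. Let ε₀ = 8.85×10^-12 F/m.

Symmetry ⇒ E = E(r) r̂. Gaussian sphere of radius r = 9.68 cm (r < R).
Integrate the density: Q_enc = 4π ∫₀^r ρ₀(r'/R)^1 r'² dr' = 4πρ₀ r^4/(4·R) = 4.242×10^-7 C.
Applying ∮E·dA = Q_enc/ε₀ with Φ = E(4πr²):
E = |Q_enc|/(4πε₀r²) = (4.242×10^-7)/(4π·8.85×10^-12·(0.0968)²) = 4.07×10^5 N/C.

4.07e5 V/m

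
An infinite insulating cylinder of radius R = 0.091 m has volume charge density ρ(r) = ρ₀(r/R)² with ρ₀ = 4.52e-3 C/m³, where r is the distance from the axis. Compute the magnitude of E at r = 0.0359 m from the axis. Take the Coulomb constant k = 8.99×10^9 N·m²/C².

E ≈ 7.13×10^5 V/m

Take a coaxial cylindrical Gaussian surface of radius r = 0.0359 m and length L (r < R).
Integrating ρ over the cross-section to radius r: λ_enc = (2πρ₀/R²) ∫₀^r r'^3 dr' = 2πρ₀ r^4/(4·R²) = 1.424×10^-6 C/m.
Applying ∮E·dA = Q_enc/ε₀ with the end caps contributing no flux:
E = 2k|λ_enc|/r = 2(8.99×10^9)(1.424×10^-6)/(0.0359) = 7.13×10^5 N/C.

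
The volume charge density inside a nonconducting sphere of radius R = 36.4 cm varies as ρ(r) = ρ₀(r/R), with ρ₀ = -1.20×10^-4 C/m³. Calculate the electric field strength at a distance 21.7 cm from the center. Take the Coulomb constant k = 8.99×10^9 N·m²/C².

E = 4.38e5 N/C

By spherical symmetry E is radial; choose a Gaussian sphere of radius r = 21.7 cm (r < R).
Integrate the density: Q_enc = 4π ∫₀^r ρ₀(r'/R)^1 r'² dr' = 4πρ₀ r^4/(4·R) = -2.297×10^-6 C.
By Gauss's law, ∮E·dA = E·4πr² = Q_enc/ε₀.
E = k|Q_enc|/r² = (8.99×10^9)(2.297×10^-6)/(0.217)² = 4.38e5 N/C.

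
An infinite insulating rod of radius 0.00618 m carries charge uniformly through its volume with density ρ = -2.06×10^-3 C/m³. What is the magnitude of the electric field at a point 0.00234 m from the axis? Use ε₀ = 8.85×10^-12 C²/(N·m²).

|E| ≈ 2.72×10^5 V/m

Take a coaxial cylindrical Gaussian surface of radius r = 0.00234 m and length L (r < R).
Enclosed charge per unit length: λ_enc = ρ·πr² = (-2.06e-3)π(0.00234)² = -3.544×10^-8 C/m.
Applying ∮E·dA = Q_enc/ε₀ with the end caps contributing no flux:
E = |λ_enc|/(2πε₀r) = (3.544×10^-8)/(2π·8.85×10^-12·0.00234) = 2.72×10^5 N/C.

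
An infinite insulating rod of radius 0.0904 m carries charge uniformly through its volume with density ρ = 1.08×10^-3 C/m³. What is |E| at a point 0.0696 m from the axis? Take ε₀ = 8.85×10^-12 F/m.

By cylindrical symmetry E is radial; use a coaxial Gaussian cylinder of radius 0.0696 m and length L (r < R).
Charge inside radius r per length L is ρ·πr²·L, so λ_enc = ρπr² = 1.644×10^-5 C/m.
Since E is radial and uniform over the curved surface, Φ = E·2πrL = Q_enc/ε₀ = λ_enc L/ε₀.
E = |λ_enc|/(2πε₀r) = (1.644e-5)/(2π·8.85×10^-12·0.0696) = 4.25×10^6 N/C.

|E| = 4.25e6 N/C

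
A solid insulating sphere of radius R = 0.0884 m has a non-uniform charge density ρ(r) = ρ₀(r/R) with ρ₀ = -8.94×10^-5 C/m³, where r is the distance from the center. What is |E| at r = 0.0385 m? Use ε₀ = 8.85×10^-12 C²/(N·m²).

Symmetry ⇒ E = E(r) r̂. Gaussian sphere of radius r = 0.0385 m (r < R).
Q_enc = ∫₀^r ρ(r')·4πr'² dr' = (4πρ₀/R) ∫₀^r r'^3 dr' = 4πρ₀ r^4/(4·R) = -6.98×10^-9 C.
Since E is radial and uniform over the Gaussian sphere, Φ = E·4πr² = Q_enc/ε₀.
E = |Q_enc|/(4πε₀r²) = (6.98×10^-9)/(4π·8.85×10^-12·(0.0385)²) = 4.23×10^4 N/C.

|E| = 4.23×10^4 V/m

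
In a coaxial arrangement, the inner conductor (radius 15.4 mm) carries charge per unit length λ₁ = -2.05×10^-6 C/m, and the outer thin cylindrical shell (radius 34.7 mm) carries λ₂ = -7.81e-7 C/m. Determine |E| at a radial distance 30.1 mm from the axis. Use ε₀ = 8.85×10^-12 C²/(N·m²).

|E| ≈ 1.22×10^6 N/C

By cylindrical symmetry E is radial; use a coaxial Gaussian cylinder of radius 30.1 mm and length L (between the conductors, 15.4 mm < r < 34.7 mm).
The shell at 34.7 mm lies outside the Gaussian surface, so λ_enc = λ₁ = -2.05×10^-6 C/m.
By Gauss's law (flux through the curved wall only), E·2πrL = λ_enc L/ε₀.
E = |λ_enc|/(2πε₀r) = (2.05×10^-6)/(2π·8.85×10^-12·0.0301) = 1.22×10^6 N/C.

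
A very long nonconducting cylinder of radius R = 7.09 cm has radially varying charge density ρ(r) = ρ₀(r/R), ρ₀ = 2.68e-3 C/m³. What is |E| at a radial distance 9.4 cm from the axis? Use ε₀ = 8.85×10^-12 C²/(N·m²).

E = 5.40e6 N/C

Coaxial Gaussian cylinder, radius r = 9.4 cm, length L (r > R, full charge per length enclosed).
λ_enc = 2π ∫₀^R ρ₀(r'/R)^1 r' dr' = 2πρ₀R²/3 = 2.822×10^-5 C/m.
Since E is radial and uniform over the curved surface, Φ = E·2πrL = Q_enc/ε₀ = λ_enc L/ε₀.
E = |λ_enc|/(2πε₀r) = (2.822e-5)/(2π·8.85×10^-12·0.094) = 5.40×10^6 N/C.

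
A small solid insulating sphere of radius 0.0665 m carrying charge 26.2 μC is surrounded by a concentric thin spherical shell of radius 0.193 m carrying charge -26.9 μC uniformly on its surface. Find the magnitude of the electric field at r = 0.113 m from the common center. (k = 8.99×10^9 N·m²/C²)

E ≈ 1.84×10^7 N/C

Take a concentric spherical Gaussian surface of radius r = 0.113 m (between the bodies, 0.0665 m < r < 0.193 m).
The shell at 0.193 m lies outside the Gaussian surface, so Q_enc = 26.2 μC = 2.62×10^-5 C.
Gauss's law: E·4πr² = Q_enc/ε₀.
E = k|Q_enc|/r² = (8.99×10^9)(2.62×10^-5)/(0.113)² = 1.84×10^7 N/C.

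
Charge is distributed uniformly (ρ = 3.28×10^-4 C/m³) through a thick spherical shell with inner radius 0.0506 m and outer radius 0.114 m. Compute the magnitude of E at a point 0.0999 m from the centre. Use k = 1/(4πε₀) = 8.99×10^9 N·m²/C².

Take a concentric spherical Gaussian surface of radius r = 0.0999 m (within the shell material, 0.0506 m < r < 0.114 m).
Only the shell between 0.0506 m and r is enclosed: Q_enc = ρ·(4π/3)(r³ − a³) = (3.28×10^-4)·(4π/3)·((0.0999)³ − (0.0506)³) = 1.192×10^-6 C.
By Gauss's law, ∮E·dA = E·4πr² = Q_enc/ε₀.
E = k|Q_enc|/r² = (8.99×10^9)(1.192×10^-6)/(0.0999)² = 1.07e6 N/C.

E = 1.07×10^6 N/C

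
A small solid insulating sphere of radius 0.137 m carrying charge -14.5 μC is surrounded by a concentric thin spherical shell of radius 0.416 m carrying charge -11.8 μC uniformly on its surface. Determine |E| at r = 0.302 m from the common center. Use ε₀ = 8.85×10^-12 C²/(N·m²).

Take a concentric spherical Gaussian surface of radius r = 0.302 m (between the bodies, 0.137 m < r < 0.416 m).
The shell at 0.416 m lies outside the Gaussian surface, so Q_enc = -14.5 μC = -1.45×10^-5 C.
Since E is radial and uniform over the Gaussian sphere, Φ = E·4πr² = Q_enc/ε₀.
E = |Q_enc|/(4πε₀r²) = (1.45×10^-5)/(4π·8.85×10^-12·(0.302)²) = 1.43×10^6 N/C.

E = 1.43×10^6 N/C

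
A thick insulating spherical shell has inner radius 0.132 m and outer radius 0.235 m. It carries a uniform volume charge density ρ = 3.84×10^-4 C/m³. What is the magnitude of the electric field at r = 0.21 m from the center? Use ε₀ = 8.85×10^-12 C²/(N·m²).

Use a concentric Gaussian sphere at r = 0.21 m (within the shell material, 0.132 m < r < 0.235 m).
Only the shell between 0.132 m and r is enclosed: Q_enc = ρ·(4π/3)(r³ − a³) = (3.84×10^-4)·(4π/3)·((0.21)³ − (0.132)³) = 1.12×10^-5 C.
By Gauss's law, ∮E·dA = E·4πr² = Q_enc/ε₀.
E = |Q_enc|/(4πε₀r²) = (1.12×10^-5)/(4π·8.85×10^-12·(0.21)²) = 2.28×10^6 N/C.

|E| ≈ 2.28×10^6 V/m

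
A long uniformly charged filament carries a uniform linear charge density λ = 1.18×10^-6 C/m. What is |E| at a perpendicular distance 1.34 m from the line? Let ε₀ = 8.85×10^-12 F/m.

Choose a coaxial cylinder of radius r = 1.34 m (arbitrary length L) as the Gaussian surface.
Q_enc = λL, so λ_enc = 1.18e-6 C/m.
Applying ∮E·dA = Q_enc/ε₀ with the end caps contributing no flux:
E = |λ_enc|/(2πε₀r) = (1.18×10^-6)/(2π·8.85×10^-12·1.34) = 1.58e4 N/C.

E = 1.58×10^4 N/C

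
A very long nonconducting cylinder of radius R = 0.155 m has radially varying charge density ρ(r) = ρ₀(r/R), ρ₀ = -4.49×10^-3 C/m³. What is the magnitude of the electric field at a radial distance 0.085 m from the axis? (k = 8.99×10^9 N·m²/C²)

|E| ≈ 7.88e6 V/m

Coaxial Gaussian cylinder, radius r = 0.085 m, length L (r < R).
Integrating ρ over the cross-section to radius r: λ_enc = (2πρ₀/R) ∫₀^r r'^2 dr' = 2πρ₀ r^3/(3·R) = -3.726×10^-5 C/m.
Applying ∮E·dA = Q_enc/ε₀ with the end caps contributing no flux:
E = 2k|λ_enc|/r = 2(8.99×10^9)(3.726×10^-5)/(0.085) = 7.88e6 N/C.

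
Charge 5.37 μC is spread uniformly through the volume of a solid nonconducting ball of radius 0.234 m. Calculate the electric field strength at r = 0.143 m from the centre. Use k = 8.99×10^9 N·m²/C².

Use a concentric Gaussian sphere at r = 0.143 m (r < R).
Only the charge within r is enclosed: Q_enc = Q·(r/R)³ = (5.37 μC)·(0.143 m/0.234 m)³ = 1.226×10^-6 C.
Gauss's law: E·4πr² = Q_enc/ε₀.
E = k|Q_enc|/r² = (8.99×10^9)(1.226×10^-6)/(0.143)² = 5.39e5 N/C.

E = 5.39×10^5 N/C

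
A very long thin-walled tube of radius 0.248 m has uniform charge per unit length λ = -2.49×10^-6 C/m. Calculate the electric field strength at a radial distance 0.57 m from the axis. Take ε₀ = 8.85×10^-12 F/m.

|E| = 7.86e4 V/m

Coaxial Gaussian cylinder, radius r = 0.57 m, length L (r > 0.248 m).
The full line charge is enclosed: λ_enc = -2.49e-6 C/m.
Applying ∮E·dA = Q_enc/ε₀ with the end caps contributing no flux:
E = |λ_enc|/(2πε₀r) = (2.49×10^-6)/(2π·8.85×10^-12·0.57) = 7.86×10^4 N/C.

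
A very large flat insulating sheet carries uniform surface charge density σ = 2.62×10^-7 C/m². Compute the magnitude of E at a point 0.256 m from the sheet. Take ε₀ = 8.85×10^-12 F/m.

|E| ≈ 1.48×10^4 N/C

The symmetry is planar: E is normal to the sheet and the same magnitude on both sides. Take a pillbox straddling the sheet with end-cap area A.
Flux Φ = 2EA and Q_enc = σA, so 2EA = σA/ε₀ ⇒ E = |σ|/(2ε₀), independent of distance.
E = |σ|/(2ε₀) = (2.62×10^-7)/(2·8.85×10^-12) = 1.48e4 N/C.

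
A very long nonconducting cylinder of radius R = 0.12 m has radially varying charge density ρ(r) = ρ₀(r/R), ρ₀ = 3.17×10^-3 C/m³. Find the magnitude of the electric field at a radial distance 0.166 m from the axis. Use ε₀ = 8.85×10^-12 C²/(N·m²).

|E| = 1.04×10^7 N/C

By cylindrical symmetry E is radial; use a coaxial Gaussian cylinder of radius 0.166 m and length L (r > R, full charge per length enclosed).
λ_enc = 2π ∫₀^R ρ₀(r'/R)^1 r' dr' = 2πρ₀R²/3 = 9.56×10^-5 C/m.
Since E is radial and uniform over the curved surface, Φ = E·2πrL = Q_enc/ε₀ = λ_enc L/ε₀.
E = |λ_enc|/(2πε₀r) = (9.56e-5)/(2π·8.85×10^-12·0.166) = 1.04×10^7 N/C.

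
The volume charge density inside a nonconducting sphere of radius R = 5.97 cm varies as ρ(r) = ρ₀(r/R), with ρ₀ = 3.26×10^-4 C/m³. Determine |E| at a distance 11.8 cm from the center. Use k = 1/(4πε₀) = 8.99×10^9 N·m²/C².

Symmetry ⇒ E = E(r) r̂. Gaussian sphere of radius r = 11.8 cm (r > R, all charge enclosed).
Q_enc = 4π ∫₀^R ρ₀(r'/R)^1 r'² dr' = 4πρ₀R³/4 = 2.179×10^-7 C.
By Gauss's law, ∮E·dA = E·4πr² = Q_enc/ε₀.
E = k|Q_enc|/r² = (8.99×10^9)(2.179×10^-7)/(0.118)² = 1.41×10^5 N/C.

|E| ≈ 1.41e5 N/C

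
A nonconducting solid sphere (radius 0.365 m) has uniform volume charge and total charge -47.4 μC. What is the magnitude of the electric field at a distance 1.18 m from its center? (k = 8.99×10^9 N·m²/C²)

|E| ≈ 3.06×10^5 V/m

By spherical symmetry E is radial; choose a Gaussian sphere of radius r = 1.18 m (r > R, so the entire charge is enclosed).
Q_enc = -47.4 μC = -4.74×10^-5 C.
Since E is radial and uniform over the Gaussian sphere, Φ = E·4πr² = Q_enc/ε₀.
E = k|Q_enc|/r² = (8.99×10^9)(4.74×10^-5)/(1.18)² = 3.06×10^5 N/C.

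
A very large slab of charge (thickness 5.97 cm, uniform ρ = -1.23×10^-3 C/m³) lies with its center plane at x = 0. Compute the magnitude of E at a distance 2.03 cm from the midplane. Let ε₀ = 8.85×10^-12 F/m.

|E| ≈ 2.82×10^6 N/C

By symmetry E is perpendicular to the slab. A Gaussian pillbox from −2.03 cm to +2.03 cm (face area A) lies entirely within the slab.
Q_enc = ρ·(2x)·A and flux = 2EA, so 2EA = 2ρxA/ε₀ ⇒ E = |ρ|x/ε₀.
E = (1.23e-3)(0.0203)/(8.85×10^-12) = 2.82×10^6 N/C.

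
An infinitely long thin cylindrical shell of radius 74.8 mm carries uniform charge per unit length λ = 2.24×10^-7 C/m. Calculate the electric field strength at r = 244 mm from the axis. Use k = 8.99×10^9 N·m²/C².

Take a coaxial cylindrical Gaussian surface of radius r = 244 mm and length L (r > 74.8 mm).
The full line charge is enclosed: λ_enc = 2.24e-7 C/m.
Since E is radial and uniform over the curved surface, Φ = E·2πrL = Q_enc/ε₀ = λ_enc L/ε₀.
E = 2k|λ_enc|/r = 2(8.99×10^9)(2.24e-7)/(0.244) = 1.65×10^4 N/C.

E ≈ 1.65×10^4 N/C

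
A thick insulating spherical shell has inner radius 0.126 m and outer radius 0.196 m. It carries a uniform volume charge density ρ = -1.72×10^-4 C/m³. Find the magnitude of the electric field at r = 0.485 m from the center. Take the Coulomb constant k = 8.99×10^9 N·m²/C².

|E| = 1.52×10^5 V/m

Take a concentric spherical Gaussian surface of radius r = 0.485 m (r > 0.196 m, enclosing the whole shell).
Q_enc = ρ·(4π/3)(b³ − a³) = (-1.72×10^-4)·(4π/3)·((0.196)³ − (0.126)³) = -3.984e-6 C.
Gauss's law: E·4πr² = Q_enc/ε₀.
E = k|Q_enc|/r² = (8.99×10^9)(3.984e-6)/(0.485)² = 1.52e5 N/C.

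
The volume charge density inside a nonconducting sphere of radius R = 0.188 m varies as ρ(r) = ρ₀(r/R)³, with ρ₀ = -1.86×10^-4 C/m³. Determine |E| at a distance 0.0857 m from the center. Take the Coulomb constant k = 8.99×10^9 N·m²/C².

E ≈ 2.84e4 V/m

Symmetry ⇒ E = E(r) r̂. Gaussian sphere of radius r = 0.0857 m (r < R).
Integrate the density: Q_enc = 4π ∫₀^r ρ₀(r'/R)^3 r'² dr' = 4πρ₀ r^6/(6·R³) = -2.323×10^-8 C.
By Gauss's law, ∮E·dA = E·4πr² = Q_enc/ε₀.
E = k|Q_enc|/r² = (8.99×10^9)(2.323e-8)/(0.0857)² = 2.84e4 N/C.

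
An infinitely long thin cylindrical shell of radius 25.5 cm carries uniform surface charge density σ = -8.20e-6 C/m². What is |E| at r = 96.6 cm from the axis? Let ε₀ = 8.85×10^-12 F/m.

Take a coaxial cylindrical Gaussian surface of radius r = 96.6 cm and length L (r > 25.5 cm).
The whole shell is enclosed: λ_enc = σ·2πR = (-8.20e-6)·2π·(0.255) = -1.314×10^-5 C/m.
Applying ∮E·dA = Q_enc/ε₀ with the end caps contributing no flux:
E = |λ_enc|/(2πε₀r) = (1.314×10^-5)/(2π·8.85×10^-12·0.966) = 2.45×10^5 N/C.

2.45×10^5 N/C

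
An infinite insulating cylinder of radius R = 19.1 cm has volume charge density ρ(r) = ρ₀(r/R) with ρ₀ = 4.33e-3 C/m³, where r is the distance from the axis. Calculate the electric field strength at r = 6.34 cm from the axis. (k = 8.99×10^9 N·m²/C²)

By cylindrical symmetry E is radial; use a coaxial Gaussian cylinder of radius 6.34 cm and length L (r < R).
Integrating ρ over the cross-section to radius r: λ_enc = (2πρ₀/R) ∫₀^r r'^2 dr' = 2πρ₀ r^3/(3·R) = 1.21×10^-5 C/m.
Since E is radial and uniform over the curved surface, Φ = E·2πrL = Q_enc/ε₀ = λ_enc L/ε₀.
E = 2k|λ_enc|/r = 2(8.99×10^9)(1.21×10^-5)/(0.0634) = 3.43e6 N/C.

E ≈ 3.43×10^6 N/C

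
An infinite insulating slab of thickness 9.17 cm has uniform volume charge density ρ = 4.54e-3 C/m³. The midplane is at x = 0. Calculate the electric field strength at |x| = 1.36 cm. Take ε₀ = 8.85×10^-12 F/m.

E ≈ 6.98×10^6 N/C

By symmetry E is perpendicular to the slab. A Gaussian pillbox from −1.36 cm to +1.36 cm (face area A) lies entirely within the slab.
Q_enc = ρ·(2x)·A and flux = 2EA, so 2EA = 2ρxA/ε₀ ⇒ E = |ρ|x/ε₀.
E = (4.54×10^-3)(0.0136)/(8.85×10^-12) = 6.98×10^6 N/C.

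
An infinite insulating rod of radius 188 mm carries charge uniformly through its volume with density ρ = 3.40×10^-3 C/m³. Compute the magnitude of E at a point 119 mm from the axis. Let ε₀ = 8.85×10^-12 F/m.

Choose a coaxial cylinder of radius r = 119 mm (arbitrary length L) as the Gaussian surface (r < R).
Charge inside radius r per length L is ρ·πr²·L, so λ_enc = ρπr² = 1.513e-4 C/m.
Since E is radial and uniform over the curved surface, Φ = E·2πrL = Q_enc/ε₀ = λ_enc L/ε₀.
E = |λ_enc|/(2πε₀r) = (1.513×10^-4)/(2π·8.85×10^-12·0.119) = 2.29×10^7 N/C.

E = 2.29×10^7 V/m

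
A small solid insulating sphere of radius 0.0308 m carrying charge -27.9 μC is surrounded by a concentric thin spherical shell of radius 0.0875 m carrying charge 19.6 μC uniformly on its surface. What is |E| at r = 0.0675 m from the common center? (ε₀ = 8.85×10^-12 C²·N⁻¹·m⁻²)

5.51×10^7 N/C

Take a concentric spherical Gaussian surface of radius r = 0.0675 m (between the bodies, 0.0308 m < r < 0.0875 m).
Only the inner charge is enclosed; the outer shell contributes nothing inside itself. Q_enc = -27.9 μC = -2.79e-5 C.
Applying ∮E·dA = Q_enc/ε₀ with Φ = E(4πr²):
E = |Q_enc|/(4πε₀r²) = (2.79×10^-5)/(4π·8.85×10^-12·(0.0675)²) = 5.51×10^7 N/C.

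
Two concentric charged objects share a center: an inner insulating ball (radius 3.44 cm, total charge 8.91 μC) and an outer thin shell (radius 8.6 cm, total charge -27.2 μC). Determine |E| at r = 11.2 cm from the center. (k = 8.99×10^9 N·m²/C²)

1.31×10^7 N/C

By spherical symmetry E is radial; choose a Gaussian sphere of radius r = 11.2 cm (r > 8.6 cm, enclosing both).
Q_enc = (8.91 μC) + (-27.2 μC) = -1.829×10^-5 C.
Gauss's law: E·4πr² = Q_enc/ε₀.
E = k|Q_enc|/r² = (8.99×10^9)(1.829e-5)/(0.112)² = 1.31×10^7 N/C.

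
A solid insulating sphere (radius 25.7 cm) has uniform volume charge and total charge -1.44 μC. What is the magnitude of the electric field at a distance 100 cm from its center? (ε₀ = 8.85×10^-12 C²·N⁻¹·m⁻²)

|E| = 1.29×10^4 V/m

By spherical symmetry E is radial; choose a Gaussian sphere of radius r = 100 cm (r > R, so the entire charge is enclosed).
Q_enc = -1.44 μC = -1.44×10^-6 C.
Gauss's law: E·4πr² = Q_enc/ε₀.
E = |Q_enc|/(4πε₀r²) = (1.44×10^-6)/(4π·8.85×10^-12·(1)²) = 1.29×10^4 N/C.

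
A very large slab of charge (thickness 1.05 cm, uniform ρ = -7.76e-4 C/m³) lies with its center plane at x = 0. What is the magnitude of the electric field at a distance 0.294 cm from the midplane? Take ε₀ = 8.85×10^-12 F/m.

By symmetry E is perpendicular to the slab. A Gaussian pillbox from −0.294 cm to +0.294 cm (face area A) lies entirely within the slab.
Q_enc = ρ·(2x)·A and flux = 2EA, so 2EA = 2ρxA/ε₀ ⇒ E = |ρ|x/ε₀.
E = (7.76×10^-4)(0.00294)/(8.85×10^-12) = 2.58×10^5 N/C.

E ≈ 2.58×10^5 N/C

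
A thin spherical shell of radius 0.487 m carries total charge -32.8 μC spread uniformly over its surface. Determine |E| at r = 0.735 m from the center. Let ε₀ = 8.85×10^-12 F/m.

Use a concentric Gaussian sphere at r = 0.735 m (r > 0.487 m).
The entire shell is enclosed: Q_enc = -3.28e-5 C.
By Gauss's law, ∮E·dA = E·4πr² = Q_enc/ε₀.
E = |Q_enc|/(4πε₀r²) = (3.28e-5)/(4π·8.85×10^-12·(0.735)²) = 5.46×10^5 N/C.

5.46×10^5 V/m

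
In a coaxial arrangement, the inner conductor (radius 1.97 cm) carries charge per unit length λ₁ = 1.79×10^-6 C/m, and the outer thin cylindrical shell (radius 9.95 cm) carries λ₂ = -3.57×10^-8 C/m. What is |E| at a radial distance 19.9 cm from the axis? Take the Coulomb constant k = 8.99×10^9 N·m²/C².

Take a coaxial cylindrical Gaussian surface of radius r = 19.9 cm and length L (r > 9.95 cm, enclosing both).
λ_enc = λ₁ + λ₂ = (1.79×10^-6) + (-3.57e-8) = 1.754×10^-6 C/m.
Applying ∮E·dA = Q_enc/ε₀ with the end caps contributing no flux:
E = 2k|λ_enc|/r = 2(8.99×10^9)(1.754×10^-6)/(0.199) = 1.59×10^5 N/C.

E = 1.59×10^5 N/C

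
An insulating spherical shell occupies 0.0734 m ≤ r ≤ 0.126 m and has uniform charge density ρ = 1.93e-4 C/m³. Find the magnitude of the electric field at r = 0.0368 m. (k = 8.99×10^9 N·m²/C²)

Symmetry ⇒ E = E(r) r̂. Gaussian sphere of radius r = 0.0368 m (r < 0.0734 m, inside the empty cavity).
No charge is enclosed, so by Gauss's law E·4πr² = 0 ⇒ E = 0.

E = 0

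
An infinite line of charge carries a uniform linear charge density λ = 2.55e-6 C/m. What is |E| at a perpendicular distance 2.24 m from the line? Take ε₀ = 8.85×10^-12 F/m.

E = 2.05×10^4 N/C

Choose a coaxial cylinder of radius r = 2.24 m (arbitrary length L) as the Gaussian surface.
Q_enc = λL, so λ_enc = 2.55×10^-6 C/m.
Since E is radial and uniform over the curved surface, Φ = E·2πrL = Q_enc/ε₀ = λ_enc L/ε₀.
E = |λ_enc|/(2πε₀r) = (2.55×10^-6)/(2π·8.85×10^-12·2.24) = 2.05×10^4 N/C.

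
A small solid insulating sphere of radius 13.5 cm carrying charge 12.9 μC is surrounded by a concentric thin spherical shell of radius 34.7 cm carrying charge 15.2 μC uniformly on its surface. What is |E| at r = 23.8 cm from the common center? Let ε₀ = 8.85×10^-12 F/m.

E = 2.05×10^6 V/m

By spherical symmetry E is radial; choose a Gaussian sphere of radius r = 23.8 cm (between the bodies, 13.5 cm < r < 34.7 cm).
The shell at 34.7 cm lies outside the Gaussian surface, so Q_enc = 12.9 μC = 1.29×10^-5 C.
Gauss's law: E·4πr² = Q_enc/ε₀.
E = |Q_enc|/(4πε₀r²) = (1.29×10^-5)/(4π·8.85×10^-12·(0.238)²) = 2.05×10^6 N/C.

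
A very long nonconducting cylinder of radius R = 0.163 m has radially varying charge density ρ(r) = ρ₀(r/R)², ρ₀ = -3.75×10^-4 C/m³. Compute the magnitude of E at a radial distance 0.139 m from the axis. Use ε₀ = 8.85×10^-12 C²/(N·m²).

E = 1.07×10^6 N/C

Take a coaxial cylindrical Gaussian surface of radius r = 0.139 m and length L (r < R).
λ_enc = ∫₀^r ρ(r')·2πr' dr' = (2πρ₀/R²)·r^4/4 = -8.276×10^-6 C/m.
Since E is radial and uniform over the curved surface, Φ = E·2πrL = Q_enc/ε₀ = λ_enc L/ε₀.
E = |λ_enc|/(2πε₀r) = (8.276e-6)/(2π·8.85×10^-12·0.139) = 1.07e6 N/C.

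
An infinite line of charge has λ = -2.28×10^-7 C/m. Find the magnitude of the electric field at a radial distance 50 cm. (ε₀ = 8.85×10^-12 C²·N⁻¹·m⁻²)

Choose a coaxial cylinder of radius r = 50 cm (arbitrary length L) as the Gaussian surface.
Q_enc = λL, so λ_enc = -2.28×10^-7 C/m.
Gauss's law: E·2πrL = λ_enc L/ε₀.
E = |λ_enc|/(2πε₀r) = (2.28×10^-7)/(2π·8.85×10^-12·0.5) = 8.20×10^3 N/C.

|E| = 8.20e3 N/C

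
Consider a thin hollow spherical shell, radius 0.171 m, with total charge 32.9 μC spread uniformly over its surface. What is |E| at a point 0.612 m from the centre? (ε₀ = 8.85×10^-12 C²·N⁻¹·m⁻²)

|E| = 7.90e5 N/C

By spherical symmetry E is radial; choose a Gaussian sphere of radius r = 0.612 m (r > 0.171 m).
The entire shell is enclosed: Q_enc = 3.29×10^-5 C.
By Gauss's law, ∮E·dA = E·4πr² = Q_enc/ε₀.
E = |Q_enc|/(4πε₀r²) = (3.29×10^-5)/(4π·8.85×10^-12·(0.612)²) = 7.90e5 N/C.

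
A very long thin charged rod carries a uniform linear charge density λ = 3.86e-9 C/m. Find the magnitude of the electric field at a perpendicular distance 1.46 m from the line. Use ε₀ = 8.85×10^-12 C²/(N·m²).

Choose a coaxial cylinder of radius r = 1.46 m (arbitrary length L) as the Gaussian surface.
Q_enc = λL, so λ_enc = 3.86×10^-9 C/m.
Since E is radial and uniform over the curved surface, Φ = E·2πrL = Q_enc/ε₀ = λ_enc L/ε₀.
E = |λ_enc|/(2πε₀r) = (3.86e-9)/(2π·8.85×10^-12·1.46) = 47.5 N/C.

|E| ≈ 47.5 N/C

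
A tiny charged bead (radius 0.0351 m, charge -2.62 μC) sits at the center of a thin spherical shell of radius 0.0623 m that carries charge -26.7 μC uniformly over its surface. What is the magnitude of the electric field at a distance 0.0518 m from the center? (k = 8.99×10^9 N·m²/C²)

|E| = 8.78×10^6 N/C

Use a concentric Gaussian sphere at r = 0.0518 m (between the bodies, 0.0351 m < r < 0.0623 m).
The shell at 0.0623 m lies outside the Gaussian surface, so Q_enc = -2.62 μC = -2.62e-6 C.
Gauss's law: E·4πr² = Q_enc/ε₀.
E = k|Q_enc|/r² = (8.99×10^9)(2.62×10^-6)/(0.0518)² = 8.78×10^6 N/C.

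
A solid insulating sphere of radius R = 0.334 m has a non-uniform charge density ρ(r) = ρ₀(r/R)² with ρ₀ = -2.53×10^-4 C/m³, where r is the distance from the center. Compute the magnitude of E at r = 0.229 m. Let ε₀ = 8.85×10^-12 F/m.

Use a concentric Gaussian sphere at r = 0.229 m (r < R).
Integrate the density: Q_enc = 4π ∫₀^r ρ₀(r'/R)^2 r'² dr' = 4πρ₀ r^5/(5·R²) = -3.59×10^-6 C.
Applying ∮E·dA = Q_enc/ε₀ with Φ = E(4πr²):
E = |Q_enc|/(4πε₀r²) = (3.59×10^-6)/(4π·8.85×10^-12·(0.229)²) = 6.15×10^5 N/C.

E = 6.15×10^5 N/C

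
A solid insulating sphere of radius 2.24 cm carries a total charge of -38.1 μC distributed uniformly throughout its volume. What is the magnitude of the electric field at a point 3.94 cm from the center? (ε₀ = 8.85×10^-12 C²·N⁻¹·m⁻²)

E ≈ 2.21e8 N/C

Use a concentric Gaussian sphere at r = 3.94 cm (r > R, so the entire charge is enclosed).
Q_enc = -38.1 μC = -3.81×10^-5 C.
Gauss's law: E·4πr² = Q_enc/ε₀.
E = |Q_enc|/(4πε₀r²) = (3.81e-5)/(4π·8.85×10^-12·(0.0394)²) = 2.21×10^8 N/C.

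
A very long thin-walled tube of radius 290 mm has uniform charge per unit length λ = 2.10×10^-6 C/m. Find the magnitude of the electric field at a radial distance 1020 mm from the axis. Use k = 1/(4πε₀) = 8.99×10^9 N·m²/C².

E = 3.70×10^4 N/C

Choose a coaxial cylinder of radius r = 1020 mm (arbitrary length L) as the Gaussian surface (r > 290 mm).
The full line charge is enclosed: λ_enc = 2.10e-6 C/m.
Since E is radial and uniform over the curved surface, Φ = E·2πrL = Q_enc/ε₀ = λ_enc L/ε₀.
E = 2k|λ_enc|/r = 2(8.99×10^9)(2.10×10^-6)/(1.02) = 3.70e4 N/C.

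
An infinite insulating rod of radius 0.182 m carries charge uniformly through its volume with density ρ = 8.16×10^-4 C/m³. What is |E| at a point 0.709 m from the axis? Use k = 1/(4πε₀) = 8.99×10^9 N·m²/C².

Take a coaxial cylindrical Gaussian surface of radius r = 0.709 m and length L (r > 0.182 m, full cross-section enclosed).
λ_enc = ρ·πR² = (8.16×10^-4)π(0.182)² = 8.491×10^-5 C/m.
By Gauss's law (flux through the curved wall only), E·2πrL = λ_enc L/ε₀.
E = 2k|λ_enc|/r = 2(8.99×10^9)(8.491×10^-5)/(0.709) = 2.15×10^6 N/C.

2.15×10^6 N/C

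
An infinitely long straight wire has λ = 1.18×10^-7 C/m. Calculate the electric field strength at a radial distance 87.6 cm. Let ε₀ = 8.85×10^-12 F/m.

Coaxial Gaussian cylinder, radius r = 87.6 cm, length L.
Q_enc = λL, so λ_enc = 1.18×10^-7 C/m.
Applying ∮E·dA = Q_enc/ε₀ with the end caps contributing no flux:
E = |λ_enc|/(2πε₀r) = (1.18×10^-7)/(2π·8.85×10^-12·0.876) = 2.42e3 N/C.

|E| = 2.42e3 N/C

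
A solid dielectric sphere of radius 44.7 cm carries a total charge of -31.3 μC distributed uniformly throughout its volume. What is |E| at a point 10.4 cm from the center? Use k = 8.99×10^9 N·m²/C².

Symmetry ⇒ E = E(r) r̂. Gaussian sphere of radius r = 10.4 cm (r < R).
For a uniform sphere the enclosed fraction is (r/R)³, so Q_enc = (-31.3 μC)(0.104/0.447)³ = -3.942e-7 C.
Gauss's law: E·4πr² = Q_enc/ε₀.
E = k|Q_enc|/r² = (8.99×10^9)(3.942e-7)/(0.104)² = 3.28×10^5 N/C.

E = 3.28×10^5 N/C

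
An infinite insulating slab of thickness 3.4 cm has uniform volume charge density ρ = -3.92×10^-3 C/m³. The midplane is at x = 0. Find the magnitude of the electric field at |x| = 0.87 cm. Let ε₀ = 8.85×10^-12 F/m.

By symmetry E is perpendicular to the slab. A Gaussian pillbox from −0.87 cm to +0.87 cm (face area A) lies entirely within the slab.
Q_enc = ρ·(2x)·A and flux = 2EA, so 2EA = 2ρxA/ε₀ ⇒ E = |ρ|x/ε₀.
E = (3.92e-3)(0.0087)/(8.85×10^-12) = 3.85e6 N/C.

|E| ≈ 3.85×10^6 N/C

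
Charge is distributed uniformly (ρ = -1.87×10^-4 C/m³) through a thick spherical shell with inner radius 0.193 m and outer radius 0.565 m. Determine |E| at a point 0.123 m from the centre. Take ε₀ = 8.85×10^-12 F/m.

Use a concentric Gaussian sphere at r = 0.123 m (r < 0.193 m, inside the empty cavity).
Q_enc = 0 (all charge lies at larger r); Gauss's law gives E = 0.

E = 0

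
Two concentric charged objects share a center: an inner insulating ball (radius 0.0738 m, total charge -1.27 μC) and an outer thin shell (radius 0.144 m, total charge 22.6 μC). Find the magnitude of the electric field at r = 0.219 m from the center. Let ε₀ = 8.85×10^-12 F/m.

E ≈ 4.00×10^6 N/C

Take a concentric spherical Gaussian surface of radius r = 0.219 m (r > 0.144 m, enclosing both).
Q_enc = (-1.27 μC) + (22.6 μC) = 2.133×10^-5 C.
Since E is radial and uniform over the Gaussian sphere, Φ = E·4πr² = Q_enc/ε₀.
E = |Q_enc|/(4πε₀r²) = (2.133e-5)/(4π·8.85×10^-12·(0.219)²) = 4.00×10^6 N/C.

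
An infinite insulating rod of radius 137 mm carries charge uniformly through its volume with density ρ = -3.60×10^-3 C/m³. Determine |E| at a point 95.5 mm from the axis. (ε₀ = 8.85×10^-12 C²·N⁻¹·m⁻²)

E ≈ 1.94e7 N/C

By cylindrical symmetry E is radial; use a coaxial Gaussian cylinder of radius 95.5 mm and length L (r < R).
Enclosed charge per unit length: λ_enc = ρ·πr² = (-3.60e-3)π(0.0955)² = -1.031×10^-4 C/m.
Since E is radial and uniform over the curved surface, Φ = E·2πrL = Q_enc/ε₀ = λ_enc L/ε₀.
E = |λ_enc|/(2πε₀r) = (1.031e-4)/(2π·8.85×10^-12·0.0955) = 1.94×10^7 N/C.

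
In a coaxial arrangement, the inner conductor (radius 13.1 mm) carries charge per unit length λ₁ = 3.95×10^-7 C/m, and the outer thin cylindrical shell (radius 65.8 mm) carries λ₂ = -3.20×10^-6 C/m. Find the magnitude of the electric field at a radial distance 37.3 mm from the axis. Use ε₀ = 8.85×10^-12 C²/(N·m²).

Choose a coaxial cylinder of radius r = 37.3 mm (arbitrary length L) as the Gaussian surface (between the conductors, 13.1 mm < r < 65.8 mm).
The shell at 65.8 mm lies outside the Gaussian surface, so λ_enc = λ₁ = 3.95×10^-7 C/m.
Since E is radial and uniform over the curved surface, Φ = E·2πrL = Q_enc/ε₀ = λ_enc L/ε₀.
E = |λ_enc|/(2πε₀r) = (3.95×10^-7)/(2π·8.85×10^-12·0.0373) = 1.90e5 N/C.

1.90×10^5 N/C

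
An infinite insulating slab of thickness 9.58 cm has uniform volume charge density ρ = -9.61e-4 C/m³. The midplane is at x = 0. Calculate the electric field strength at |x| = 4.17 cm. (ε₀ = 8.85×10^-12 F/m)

E ≈ 4.53e6 V/m

By symmetry E is perpendicular to the slab. A Gaussian pillbox from −4.17 cm to +4.17 cm (face area A) lies entirely within the slab.
Q_enc = ρ·(2x)·A and flux = 2EA, so 2EA = 2ρxA/ε₀ ⇒ E = |ρ|x/ε₀.
E = (9.61e-4)(0.0417)/(8.85×10^-12) = 4.53×10^6 N/C.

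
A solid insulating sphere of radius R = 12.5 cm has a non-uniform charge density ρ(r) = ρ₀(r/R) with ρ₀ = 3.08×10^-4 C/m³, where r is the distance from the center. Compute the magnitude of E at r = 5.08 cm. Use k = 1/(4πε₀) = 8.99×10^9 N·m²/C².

Take a concentric spherical Gaussian surface of radius r = 5.08 cm (r < R).
Q_enc = ∫₀^r ρ(r')·4πr'² dr' = (4πρ₀/R) ∫₀^r r'^3 dr' = 4πρ₀ r^4/(4·R) = 5.155×10^-8 C.
Applying ∮E·dA = Q_enc/ε₀ with Φ = E(4πr²):
E = k|Q_enc|/r² = (8.99×10^9)(5.155e-8)/(0.0508)² = 1.80e5 N/C.

|E| ≈ 1.80×10^5 N/C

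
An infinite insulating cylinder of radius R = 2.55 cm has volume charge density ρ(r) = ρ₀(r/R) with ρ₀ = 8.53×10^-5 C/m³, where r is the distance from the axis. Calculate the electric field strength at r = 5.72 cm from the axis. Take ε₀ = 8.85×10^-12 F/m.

3.65×10^4 N/C

Choose a coaxial cylinder of radius r = 5.72 cm (arbitrary length L) as the Gaussian surface (r > R, full charge per length enclosed).
λ_enc = 2π ∫₀^R ρ₀(r'/R)^1 r' dr' = 2πρ₀R²/3 = 1.162×10^-7 C/m.
Gauss's law: E·2πrL = λ_enc L/ε₀.
E = |λ_enc|/(2πε₀r) = (1.162e-7)/(2π·8.85×10^-12·0.0572) = 3.65e4 N/C.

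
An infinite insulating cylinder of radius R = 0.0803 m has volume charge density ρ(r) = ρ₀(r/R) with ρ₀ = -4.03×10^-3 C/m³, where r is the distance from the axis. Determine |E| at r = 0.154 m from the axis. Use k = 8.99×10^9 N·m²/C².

E = 6.35×10^6 V/m

Choose a coaxial cylinder of radius r = 0.154 m (arbitrary length L) as the Gaussian surface (r > R, full charge per length enclosed).
λ_enc = 2π ∫₀^R ρ₀(r'/R)^1 r' dr' = 2πρ₀R²/3 = -5.442×10^-5 C/m.
Since E is radial and uniform over the curved surface, Φ = E·2πrL = Q_enc/ε₀ = λ_enc L/ε₀.
E = 2k|λ_enc|/r = 2(8.99×10^9)(5.442e-5)/(0.154) = 6.35×10^6 N/C.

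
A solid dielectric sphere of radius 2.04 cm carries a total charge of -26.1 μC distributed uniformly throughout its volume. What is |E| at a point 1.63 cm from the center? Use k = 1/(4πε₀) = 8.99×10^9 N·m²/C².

|E| = 4.51×10^8 V/m

By spherical symmetry E is radial; choose a Gaussian sphere of radius r = 1.63 cm (r < R).
Only the charge within r is enclosed: Q_enc = Q·(r/R)³ = (-26.1 μC)·(1.63 cm/2.04 cm)³ = -1.331×10^-5 C.
Gauss's law: E·4πr² = Q_enc/ε₀.
E = k|Q_enc|/r² = (8.99×10^9)(1.331×10^-5)/(0.0163)² = 4.51×10^8 N/C.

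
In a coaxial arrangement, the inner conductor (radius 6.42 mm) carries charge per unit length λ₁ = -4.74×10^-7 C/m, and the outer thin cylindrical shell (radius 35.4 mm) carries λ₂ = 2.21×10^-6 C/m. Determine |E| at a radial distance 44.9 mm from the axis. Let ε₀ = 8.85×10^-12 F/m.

Choose a coaxial cylinder of radius r = 44.9 mm (arbitrary length L) as the Gaussian surface (r > 35.4 mm, enclosing both).
λ_enc = λ₁ + λ₂ = (-4.74×10^-7) + (2.21×10^-6) = 1.736×10^-6 C/m.
Applying ∮E·dA = Q_enc/ε₀ with the end caps contributing no flux:
E = |λ_enc|/(2πε₀r) = (1.736×10^-6)/(2π·8.85×10^-12·0.0449) = 6.95×10^5 N/C.

|E| = 6.95×10^5 N/C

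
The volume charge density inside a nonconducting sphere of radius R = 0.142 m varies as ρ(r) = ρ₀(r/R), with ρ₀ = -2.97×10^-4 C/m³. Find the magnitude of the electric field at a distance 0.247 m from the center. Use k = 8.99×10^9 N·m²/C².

Take a concentric spherical Gaussian surface of radius r = 0.247 m (r > R, all charge enclosed).
Q_enc = 4π ∫₀^R ρ₀(r'/R)^1 r'² dr' = 4πρ₀R³/4 = -2.672×10^-6 C.
Since E is radial and uniform over the Gaussian sphere, Φ = E·4πr² = Q_enc/ε₀.
E = k|Q_enc|/r² = (8.99×10^9)(2.672×10^-6)/(0.247)² = 3.94×10^5 N/C.

E ≈ 3.94e5 N/C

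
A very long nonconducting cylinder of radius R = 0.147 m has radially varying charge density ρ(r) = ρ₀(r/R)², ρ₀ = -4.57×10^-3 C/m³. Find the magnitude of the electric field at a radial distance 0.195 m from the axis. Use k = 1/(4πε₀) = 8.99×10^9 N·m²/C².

Choose a coaxial cylinder of radius r = 0.195 m (arbitrary length L) as the Gaussian surface (r > R, full charge per length enclosed).
λ_enc = 2π ∫₀^R ρ₀(r'/R)^2 r' dr' = 2πρ₀R²/4 = -1.551e-4 C/m.
Applying ∮E·dA = Q_enc/ε₀ with the end caps contributing no flux:
E = 2k|λ_enc|/r = 2(8.99×10^9)(1.551e-4)/(0.195) = 1.43×10^7 N/C.

1.43×10^7 V/m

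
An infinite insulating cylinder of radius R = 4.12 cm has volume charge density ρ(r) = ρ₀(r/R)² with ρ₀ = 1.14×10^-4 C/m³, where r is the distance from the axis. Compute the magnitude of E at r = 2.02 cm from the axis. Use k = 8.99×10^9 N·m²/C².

1.56e4 N/C

By cylindrical symmetry E is radial; use a coaxial Gaussian cylinder of radius 2.02 cm and length L (r < R).
Integrating ρ over the cross-section to radius r: λ_enc = (2πρ₀/R²) ∫₀^r r'^3 dr' = 2πρ₀ r^4/(4·R²) = 1.756×10^-8 C/m.
By Gauss's law (flux through the curved wall only), E·2πrL = λ_enc L/ε₀.
E = 2k|λ_enc|/r = 2(8.99×10^9)(1.756×10^-8)/(0.0202) = 1.56e4 N/C.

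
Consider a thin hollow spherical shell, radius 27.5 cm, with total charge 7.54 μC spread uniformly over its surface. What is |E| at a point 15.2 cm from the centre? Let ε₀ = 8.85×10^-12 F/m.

E = 0

Use a concentric Gaussian sphere at r = 15.2 cm (inside the shell, r < 27.5 cm).
All the charge is outside the Gaussian surface: Q_enc = 0, hence E = 0 everywhere inside the shell.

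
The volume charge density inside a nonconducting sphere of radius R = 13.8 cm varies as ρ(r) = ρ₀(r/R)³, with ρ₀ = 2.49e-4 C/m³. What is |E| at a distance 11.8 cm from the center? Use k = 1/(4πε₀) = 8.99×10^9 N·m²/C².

Take a concentric spherical Gaussian surface of radius r = 11.8 cm (r < R).
Integrate the density: Q_enc = 4π ∫₀^r ρ₀(r'/R)^3 r'² dr' = 4πρ₀ r^6/(6·R³) = 5.357e-7 C.
Applying ∮E·dA = Q_enc/ε₀ with Φ = E(4πr²):
E = k|Q_enc|/r² = (8.99×10^9)(5.357e-7)/(0.118)² = 3.46e5 N/C.

E ≈ 3.46×10^5 N/C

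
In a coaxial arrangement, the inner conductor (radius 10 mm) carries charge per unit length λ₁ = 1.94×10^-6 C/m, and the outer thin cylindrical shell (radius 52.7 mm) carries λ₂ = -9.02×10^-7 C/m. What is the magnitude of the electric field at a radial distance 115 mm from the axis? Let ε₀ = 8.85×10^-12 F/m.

E = 1.62×10^5 N/C

Coaxial Gaussian cylinder, radius r = 115 mm, length L (r > 52.7 mm, enclosing both).
λ_enc = λ₁ + λ₂ = (1.94e-6) + (-9.02×10^-7) = 1.038×10^-6 C/m.
By Gauss's law (flux through the curved wall only), E·2πrL = λ_enc L/ε₀.
E = |λ_enc|/(2πε₀r) = (1.038×10^-6)/(2π·8.85×10^-12·0.115) = 1.62×10^5 N/C.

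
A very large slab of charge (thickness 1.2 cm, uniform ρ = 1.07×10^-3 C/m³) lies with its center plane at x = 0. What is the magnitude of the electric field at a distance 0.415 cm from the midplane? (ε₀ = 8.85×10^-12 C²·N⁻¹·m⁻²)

|E| ≈ 5.02×10^5 N/C

By symmetry E is perpendicular to the slab. A Gaussian pillbox from −0.415 cm to +0.415 cm (face area A) lies entirely within the slab.
Q_enc = ρ·(2x)·A and flux = 2EA, so 2EA = 2ρxA/ε₀ ⇒ E = |ρ|x/ε₀.
E = (1.07×10^-3)(0.00415)/(8.85×10^-12) = 5.02×10^5 N/C.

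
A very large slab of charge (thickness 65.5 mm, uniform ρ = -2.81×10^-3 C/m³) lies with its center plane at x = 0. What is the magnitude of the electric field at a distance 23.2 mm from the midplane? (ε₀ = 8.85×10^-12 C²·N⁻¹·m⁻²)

|E| = 7.37e6 N/C

By symmetry E is perpendicular to the slab. A Gaussian pillbox from −23.2 mm to +23.2 mm (face area A) lies entirely within the slab.
Q_enc = ρ·(2x)·A and flux = 2EA, so 2EA = 2ρxA/ε₀ ⇒ E = |ρ|x/ε₀.
E = (2.81×10^-3)(0.0232)/(8.85×10^-12) = 7.37×10^6 N/C.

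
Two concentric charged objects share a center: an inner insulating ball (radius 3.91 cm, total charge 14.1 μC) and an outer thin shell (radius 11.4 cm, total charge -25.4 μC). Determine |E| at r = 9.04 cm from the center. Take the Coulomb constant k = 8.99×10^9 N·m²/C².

By spherical symmetry E is radial; choose a Gaussian sphere of radius r = 9.04 cm (between the bodies, 3.91 cm < r < 11.4 cm).
The shell at 11.4 cm lies outside the Gaussian surface, so Q_enc = 14.1 μC = 1.41×10^-5 C.
Since E is radial and uniform over the Gaussian sphere, Φ = E·4πr² = Q_enc/ε₀.
E = k|Q_enc|/r² = (8.99×10^9)(1.41e-5)/(0.0904)² = 1.55×10^7 N/C.

1.55×10^7 N/C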